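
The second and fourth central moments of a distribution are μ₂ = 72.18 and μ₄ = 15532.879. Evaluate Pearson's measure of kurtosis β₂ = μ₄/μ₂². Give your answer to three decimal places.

2.981

μ₂² = 72.18² = 5209.95240
μ₄/μ₂² = 15532.879 / 5209.95240 = 2.98139
β₂ ≈ 2.981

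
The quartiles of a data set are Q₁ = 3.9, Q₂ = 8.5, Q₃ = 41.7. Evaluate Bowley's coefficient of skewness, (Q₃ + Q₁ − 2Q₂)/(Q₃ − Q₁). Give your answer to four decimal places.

0.7566

numerator: Q₃ + Q₁ − 2Q₂ = 41.7 + 3.9 − 2×8.5 = 28.6000
denominator: Q₃ − Q₁ = 41.7 − 3.9 = 37.8000
Bowley skewness = 28.6000 / 37.8000 ≈ 0.7566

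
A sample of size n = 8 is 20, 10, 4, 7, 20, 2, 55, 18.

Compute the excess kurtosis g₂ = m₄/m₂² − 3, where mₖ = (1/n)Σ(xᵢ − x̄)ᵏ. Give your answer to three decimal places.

1.328

x̄ = 17.0000
Σ(xᵢ − x̄)² = 2006.0000 ⇒ m₂ = 250.75000
Σ(xᵢ − x̄)⁴ = 2176886.0000 ⇒ m₄ = 272110.75000
m₂² = 62875.56250
g₂ = m₄/m₂² − 3 = 4.32777 − 3 ≈ 1.328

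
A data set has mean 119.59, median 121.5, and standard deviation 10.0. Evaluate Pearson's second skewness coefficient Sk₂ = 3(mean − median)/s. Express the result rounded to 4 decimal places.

-0.5730

Sk₂ = 3(119.59 − 121.5) / 10.0 = 3 × -1.9100 / 10.0
    = -5.7300 / 10.0 ≈ -0.5730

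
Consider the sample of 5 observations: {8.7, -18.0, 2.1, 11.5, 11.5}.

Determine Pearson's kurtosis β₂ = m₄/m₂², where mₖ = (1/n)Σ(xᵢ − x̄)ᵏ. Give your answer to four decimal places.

x̄ = 3.1600
Σ(xᵢ − x̄)² = 618.6720 ⇒ m₂ = 123.73440
Σ(xᵢ − x̄)⁴ = 211095.3221 ⇒ m₄ = 42219.06442
m₂² = 15310.20174
β₂ = m₄/m₂² = 42219.06442 / 15310.20174 ≈ 2.7576

2.7576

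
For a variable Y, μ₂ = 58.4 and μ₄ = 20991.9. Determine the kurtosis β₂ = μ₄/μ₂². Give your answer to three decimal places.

6.155

μ₂² = 58.4² = 3410.56000
μ₄/μ₂² = 20991.9 / 3410.56000 = 6.15497
β₂ ≈ 6.155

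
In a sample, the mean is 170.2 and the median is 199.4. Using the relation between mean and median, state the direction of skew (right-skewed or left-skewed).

left-skewed

mean − median = 170.2 − 199.4 = -29.2
mean < median ⇒ the longer tail is on the left ⇒ left-skewed (negatively skewed).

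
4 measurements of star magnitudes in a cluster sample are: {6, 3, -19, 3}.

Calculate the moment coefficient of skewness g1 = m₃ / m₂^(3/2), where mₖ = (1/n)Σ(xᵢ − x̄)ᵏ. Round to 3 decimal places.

-1.102

x̄ = (6 + 3 - 19 + 3) / 4 = -1.7500
deviations (xᵢ − x̄): 7.7500, 4.7500, -17.2500, 4.7500
Σ(xᵢ − x̄)² = 402.7500 ⇒ m₂ = 402.7500/4 = 100.68750
Σ(xᵢ − x̄)³ = -4453.1250 ⇒ m₃ = -4453.1250/4 = -1113.28125
m₂^(3/2) = 100.68750^(1.5) = 1010.33020
g1 = m₃ / m₂^(3/2) = -1113.28125 / 1010.33020 ≈ -1.102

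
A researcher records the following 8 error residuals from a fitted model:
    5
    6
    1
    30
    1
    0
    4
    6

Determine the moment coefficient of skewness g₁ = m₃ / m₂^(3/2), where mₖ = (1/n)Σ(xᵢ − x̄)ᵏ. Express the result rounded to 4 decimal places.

x̄ = (5 + 6 + 1 + 30 + 1 + 0 + 4 + 6) / 8 = 6.6250
deviations (xᵢ − x̄): -1.6250, -0.6250, -5.6250, 23.3750, -5.6250, -6.6250, -2.6250, -0.6250
Σ(xᵢ − x̄)² = 663.8750 ⇒ m₂ = 663.8750/8 = 82.98438
Σ(xᵢ − x̄)³ = 12102.2813 ⇒ m₃ = 12102.2813/8 = 1512.78516
m₂^(3/2) = 82.98438^(1.5) = 755.95247
g₁ = m₃ / m₂^(3/2) = 1512.78516 / 755.95247 ≈ 2.0012

2.0012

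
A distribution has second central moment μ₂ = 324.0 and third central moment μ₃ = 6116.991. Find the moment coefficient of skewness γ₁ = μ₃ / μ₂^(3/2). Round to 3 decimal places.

σ = √μ₂ = √324.0 = 18.00000
σ³ = μ₂^(3/2) = 5832.00000
γ₁ = μ₃/σ³ = 6116.991 / 5832.00000 ≈ 1.049

1.049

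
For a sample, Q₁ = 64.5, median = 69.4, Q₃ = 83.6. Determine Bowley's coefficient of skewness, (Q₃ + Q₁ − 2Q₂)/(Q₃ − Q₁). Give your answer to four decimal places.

numerator: Q₃ + Q₁ − 2Q₂ = 83.6 + 64.5 − 2×69.4 = 9.3000
denominator: Q₃ − Q₁ = 83.6 − 64.5 = 19.1000
Bowley skewness = 9.3000 / 19.1000 ≈ 0.4869

0.4869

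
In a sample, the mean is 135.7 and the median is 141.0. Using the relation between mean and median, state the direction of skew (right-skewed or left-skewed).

mean − median = 135.7 − 141.0 = -5.3
mean < median ⇒ the longer tail is on the left ⇒ left-skewed (negatively skewed).

left-skewed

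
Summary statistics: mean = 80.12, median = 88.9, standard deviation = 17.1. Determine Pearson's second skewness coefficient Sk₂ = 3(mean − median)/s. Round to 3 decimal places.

-1.540

Sk₂ = 3(80.12 − 88.9) / 17.1 = 3 × -8.7800 / 17.1
    = -26.3400 / 17.1 ≈ -1.540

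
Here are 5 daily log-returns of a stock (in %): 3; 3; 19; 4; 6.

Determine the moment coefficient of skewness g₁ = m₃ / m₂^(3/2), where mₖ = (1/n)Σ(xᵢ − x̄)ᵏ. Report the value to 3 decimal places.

x̄ = (3 + 3 + 19 + 4 + 6) / 5 = 7.0000
deviations (xᵢ − x̄): -4.0000, -4.0000, 12.0000, -3.0000, -1.0000
Σ(xᵢ − x̄)² = 186.0000 ⇒ m₂ = 186.0000/5 = 37.20000
Σ(xᵢ − x̄)³ = 1572.0000 ⇒ m₃ = 1572.0000/5 = 314.40000
m₂^(3/2) = 37.20000^(1.5) = 226.88951
g₁ = m₃ / m₂^(3/2) = 314.40000 / 226.88951 ≈ 1.386

1.386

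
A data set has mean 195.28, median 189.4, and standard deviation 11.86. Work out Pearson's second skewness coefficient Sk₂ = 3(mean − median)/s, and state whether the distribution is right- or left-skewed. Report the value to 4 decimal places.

1.4874, right-skewed

Sk₂ = 3(195.28 − 189.4) / 11.86 = 3 × 5.8800 / 11.86
    = 17.6400 / 11.86 ≈ 1.4874
Sk₂ > 0 ⇒ mean > median ⇒ right-skewed (positive skew).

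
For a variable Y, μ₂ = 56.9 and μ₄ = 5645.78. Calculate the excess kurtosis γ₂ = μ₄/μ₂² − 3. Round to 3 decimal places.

μ₂² = 56.9² = 3237.61000
μ₄/μ₂² = 5645.78 / 3237.61000 = 1.74381
γ₂ = 1.74381 − 3 ≈ -1.256

-1.256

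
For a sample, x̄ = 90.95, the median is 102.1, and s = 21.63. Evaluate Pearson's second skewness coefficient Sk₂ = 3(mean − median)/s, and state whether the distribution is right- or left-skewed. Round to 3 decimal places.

-1.546, left-skewed

Sk₂ = 3(90.95 − 102.1) / 21.63 = 3 × -11.1500 / 21.63
    = -33.4500 / 21.63 ≈ -1.546
Sk₂ < 0 ⇒ mean < median ⇒ left-skewed (negative skew).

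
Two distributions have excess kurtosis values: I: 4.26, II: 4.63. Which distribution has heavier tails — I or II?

Higher excess kurtosis ⇒ heavier tails relative to the normal distribution.
4.26 vs 4.63: the larger is 4.63, so II has heavier tails.

II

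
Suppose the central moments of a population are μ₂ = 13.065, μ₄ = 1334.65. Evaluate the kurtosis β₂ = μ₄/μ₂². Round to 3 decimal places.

μ₂² = 13.065² = 170.69423
μ₄/μ₂² = 1334.65 / 170.69423 = 7.81895
β₂ ≈ 7.819

7.819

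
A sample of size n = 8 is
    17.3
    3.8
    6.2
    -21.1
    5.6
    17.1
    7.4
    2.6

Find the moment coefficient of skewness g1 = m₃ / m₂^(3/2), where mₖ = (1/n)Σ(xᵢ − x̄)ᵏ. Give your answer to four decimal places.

x̄ = (17.3 + 3.8 + 6.2 - 21.1 + 5.6 + 17.1 + 7.4 + 2.6) / 8 = 4.8625
deviations (xᵢ − x̄): 12.4375, -1.0625, 1.3375, -25.9625, 0.7375, 12.2375, 2.5375, -2.2625
Σ(xᵢ − x̄)² = 993.5188 ⇒ m₂ = 993.5188/8 = 124.18984
Σ(xᵢ − x̄)³ = -13737.0897 ⇒ m₃ = -13737.0897/8 = -1717.13621
m₂^(3/2) = 124.18984^(1.5) = 1383.97779
g1 = m₃ / m₂^(3/2) = -1717.13621 / 1383.97779 ≈ -1.2407

-1.2407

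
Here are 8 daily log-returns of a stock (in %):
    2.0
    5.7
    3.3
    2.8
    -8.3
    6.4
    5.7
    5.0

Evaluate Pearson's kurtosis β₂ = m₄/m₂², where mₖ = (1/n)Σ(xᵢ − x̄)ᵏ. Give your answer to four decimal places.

4.9672

x̄ = 2.8250
Σ(xᵢ − x̄)² = 158.7150 ⇒ m₂ = 19.83938
Σ(xᵢ − x̄)⁴ = 15640.8084 ⇒ m₄ = 1955.10105
m₂² = 393.60080
β₂ = m₄/m₂² = 1955.10105 / 393.60080 ≈ 4.9672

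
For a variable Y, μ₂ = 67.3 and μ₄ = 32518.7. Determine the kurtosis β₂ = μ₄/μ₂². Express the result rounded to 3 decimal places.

7.180

μ₂² = 67.3² = 4529.29000
μ₄/μ₂² = 32518.7 / 4529.29000 = 7.17965
β₂ ≈ 7.180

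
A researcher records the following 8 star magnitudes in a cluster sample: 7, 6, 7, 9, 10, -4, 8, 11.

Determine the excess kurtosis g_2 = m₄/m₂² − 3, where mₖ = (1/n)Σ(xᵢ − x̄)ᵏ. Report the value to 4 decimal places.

1.8173

x̄ = 6.7500
Σ(xᵢ − x̄)² = 151.5000 ⇒ m₂ = 18.93750
Σ(xᵢ − x̄)⁴ = 13820.9063 ⇒ m₄ = 1727.61328
m₂² = 358.62891
g_2 = m₄/m₂² − 3 = 4.81727 − 3 ≈ 1.8173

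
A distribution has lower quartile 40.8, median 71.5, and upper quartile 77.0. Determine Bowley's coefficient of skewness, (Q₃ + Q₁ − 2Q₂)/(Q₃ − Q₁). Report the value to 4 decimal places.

numerator: Q₃ + Q₁ − 2Q₂ = 77.0 + 40.8 − 2×71.5 = -25.2000
denominator: Q₃ − Q₁ = 77.0 − 40.8 = 36.2000
Bowley skewness = -25.2000 / 36.2000 ≈ -0.6961

-0.6961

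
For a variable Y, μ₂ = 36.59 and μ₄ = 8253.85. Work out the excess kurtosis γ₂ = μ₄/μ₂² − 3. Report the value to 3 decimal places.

μ₂² = 36.59² = 1338.82810
μ₄/μ₂² = 8253.85 / 1338.82810 = 6.16498
γ₂ = 6.16498 − 3 ≈ 3.165

3.165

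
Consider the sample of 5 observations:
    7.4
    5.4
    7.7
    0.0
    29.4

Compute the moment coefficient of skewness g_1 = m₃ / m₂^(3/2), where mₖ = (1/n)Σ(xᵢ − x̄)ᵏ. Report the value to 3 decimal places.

x̄ = (7.4 + 5.4 + 7.7 + 0.0 + 29.4) / 5 = 9.9800
deviations (xᵢ − x̄): -2.5800, -4.5800, -2.2800, -9.9800, 19.4200
Σ(xᵢ − x̄)² = 509.5680 ⇒ m₂ = 509.5680/5 = 101.91360
Σ(xᵢ − x̄)³ = 6204.8791 ⇒ m₃ = 6204.8791/5 = 1240.97582
m₂^(3/2) = 101.91360^(1.5) = 1028.84089
g_1 = m₃ / m₂^(3/2) = 1240.97582 / 1028.84089 ≈ 1.206

1.206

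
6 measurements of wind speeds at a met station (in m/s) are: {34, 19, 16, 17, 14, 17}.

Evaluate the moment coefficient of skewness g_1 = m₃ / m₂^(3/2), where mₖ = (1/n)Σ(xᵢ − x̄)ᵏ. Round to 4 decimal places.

1.5899

x̄ = (34 + 19 + 16 + 17 + 14 + 17) / 6 = 19.5000
deviations (xᵢ − x̄): 14.5000, -0.5000, -3.5000, -2.5000, -5.5000, -2.5000
Σ(xᵢ − x̄)² = 265.5000 ⇒ m₂ = 265.5000/6 = 44.25000
Σ(xᵢ − x̄)³ = 2808.0000 ⇒ m₃ = 2808.0000/6 = 468.00000
m₂^(3/2) = 44.25000^(1.5) = 294.35398
g_1 = m₃ / m₂^(3/2) = 468.00000 / 294.35398 ≈ 1.5899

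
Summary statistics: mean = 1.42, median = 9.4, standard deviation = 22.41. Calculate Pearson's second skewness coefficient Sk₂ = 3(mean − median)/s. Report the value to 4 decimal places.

Sk₂ = 3(1.42 − 9.4) / 22.41 = 3 × -7.9800 / 22.41
    = -23.9400 / 22.41 ≈ -1.0683

-1.0683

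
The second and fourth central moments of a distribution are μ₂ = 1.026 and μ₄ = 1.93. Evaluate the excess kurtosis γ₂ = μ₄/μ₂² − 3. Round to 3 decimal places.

μ₂² = 1.026² = 1.05268
μ₄/μ₂² = 1.93 / 1.05268 = 1.83342
γ₂ = 1.83342 − 3 ≈ -1.167

-1.167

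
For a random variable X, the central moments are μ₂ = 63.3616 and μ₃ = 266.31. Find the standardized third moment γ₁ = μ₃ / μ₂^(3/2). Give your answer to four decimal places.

0.5280

σ = √μ₂ = √63.3616 = 7.96000
σ³ = μ₂^(3/2) = 504.35834
γ₁ = μ₃/σ³ = 266.31 / 504.35834 ≈ 0.5280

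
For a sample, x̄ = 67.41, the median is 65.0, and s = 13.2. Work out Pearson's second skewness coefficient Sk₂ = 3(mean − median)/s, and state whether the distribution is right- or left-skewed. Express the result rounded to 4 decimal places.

0.5477, right-skewed

Sk₂ = 3(67.41 − 65.0) / 13.2 = 3 × 2.4100 / 13.2
    = 7.2300 / 13.2 ≈ 0.5477
Sk₂ > 0 ⇒ mean > median ⇒ right-skewed (positive skew).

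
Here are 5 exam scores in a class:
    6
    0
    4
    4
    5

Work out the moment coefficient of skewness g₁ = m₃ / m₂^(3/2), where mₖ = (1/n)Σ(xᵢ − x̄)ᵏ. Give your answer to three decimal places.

x̄ = (6 + 0 + 4 + 4 + 5) / 5 = 3.8000
deviations (xᵢ − x̄): 2.2000, -3.8000, 0.2000, 0.2000, 1.2000
Σ(xᵢ − x̄)² = 20.8000 ⇒ m₂ = 20.8000/5 = 4.16000
Σ(xᵢ − x̄)³ = -42.4800 ⇒ m₃ = -42.4800/5 = -8.49600
m₂^(3/2) = 4.16000^(1.5) = 8.48477
g₁ = m₃ / m₂^(3/2) = -8.49600 / 8.48477 ≈ -1.001

-1.001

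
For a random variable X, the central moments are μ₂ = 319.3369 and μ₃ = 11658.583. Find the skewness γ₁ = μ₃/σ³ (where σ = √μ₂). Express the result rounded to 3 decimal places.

σ = √μ₂ = √319.3369 = 17.87000
σ³ = μ₂^(3/2) = 5706.55040
γ₁ = μ₃/σ³ = 11658.583 / 5706.55040 ≈ 2.043

2.043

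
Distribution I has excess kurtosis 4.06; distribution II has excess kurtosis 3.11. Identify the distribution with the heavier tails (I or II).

I

Higher excess kurtosis ⇒ heavier tails relative to the normal distribution.
4.06 vs 3.11: the larger is 4.06, so I has heavier tails.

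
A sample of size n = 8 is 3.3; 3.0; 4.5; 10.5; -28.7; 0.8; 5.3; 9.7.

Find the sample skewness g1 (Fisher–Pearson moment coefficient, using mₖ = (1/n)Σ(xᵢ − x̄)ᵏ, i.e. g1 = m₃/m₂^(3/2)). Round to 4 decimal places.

-1.9467

x̄ = (3.3 + 3.0 + 4.5 + 10.5 - 28.7 + 0.8 + 5.3 + 9.7) / 8 = 1.0500
deviations (xᵢ − x̄): 2.2500, 1.9500, 3.4500, 9.4500, -29.7500, -0.2500, 4.2500, 8.6500
Σ(xᵢ − x̄)² = 1088.0800 ⇒ m₂ = 1088.0800/8 = 136.01000
Σ(xᵢ − x̄)³ = -24702.8670 ⇒ m₃ = -24702.8670/8 = -3087.85838
m₂^(3/2) = 136.01000^(1.5) = 1586.19385
g1 = m₃ / m₂^(3/2) = -3087.85838 / 1586.19385 ≈ -1.9467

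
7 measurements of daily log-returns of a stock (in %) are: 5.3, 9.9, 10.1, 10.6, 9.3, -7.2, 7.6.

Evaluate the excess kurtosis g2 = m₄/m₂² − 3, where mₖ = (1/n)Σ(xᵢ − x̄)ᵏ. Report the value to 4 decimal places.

1.3947

x̄ = 6.5143
Σ(xᵢ − x̄)² = 239.5086 ⇒ m₂ = 34.21551
Σ(xᵢ − x̄)⁴ = 36013.8564 ⇒ m₄ = 5144.83663
m₂² = 1170.70114
g2 = m₄/m₂² − 3 = 4.39466 − 3 ≈ 1.3947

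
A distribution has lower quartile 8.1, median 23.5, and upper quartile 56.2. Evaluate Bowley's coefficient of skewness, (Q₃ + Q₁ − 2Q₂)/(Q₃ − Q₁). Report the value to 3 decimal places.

numerator: Q₃ + Q₁ − 2Q₂ = 56.2 + 8.1 − 2×23.5 = 17.3000
denominator: Q₃ − Q₁ = 56.2 − 8.1 = 48.1000
Bowley skewness = 17.3000 / 48.1000 ≈ 0.360

0.360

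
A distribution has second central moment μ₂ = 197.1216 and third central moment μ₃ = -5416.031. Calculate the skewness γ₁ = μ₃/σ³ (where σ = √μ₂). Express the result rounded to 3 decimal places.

σ = √μ₂ = √197.1216 = 14.04000
σ³ = μ₂^(3/2) = 2767.58726
γ₁ = μ₃/σ³ = -5416.031 / 2767.58726 ≈ -1.957

-1.957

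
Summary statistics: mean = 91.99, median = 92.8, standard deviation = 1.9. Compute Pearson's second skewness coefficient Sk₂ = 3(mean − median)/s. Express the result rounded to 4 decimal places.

Sk₂ = 3(91.99 − 92.8) / 1.9 = 3 × -0.8100 / 1.9
    = -2.4300 / 1.9 ≈ -1.2789

-1.2789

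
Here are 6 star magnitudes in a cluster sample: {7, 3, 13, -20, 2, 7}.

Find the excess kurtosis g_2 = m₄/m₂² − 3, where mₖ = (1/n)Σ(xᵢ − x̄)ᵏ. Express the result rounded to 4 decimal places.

0.4877

x̄ = 2.0000
Σ(xᵢ − x̄)² = 656.0000 ⇒ m₂ = 109.33333
Σ(xᵢ − x̄)⁴ = 250148.0000 ⇒ m₄ = 41691.33333
m₂² = 11953.77778
g_2 = m₄/m₂² − 3 = 3.48771 − 3 ≈ 0.4877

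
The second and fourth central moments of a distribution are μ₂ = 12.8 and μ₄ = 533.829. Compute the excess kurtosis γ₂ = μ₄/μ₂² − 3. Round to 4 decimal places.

0.2582

μ₂² = 12.8² = 163.84000
μ₄/μ₂² = 533.829 / 163.84000 = 3.25823
γ₂ = 3.25823 − 3 ≈ 0.2582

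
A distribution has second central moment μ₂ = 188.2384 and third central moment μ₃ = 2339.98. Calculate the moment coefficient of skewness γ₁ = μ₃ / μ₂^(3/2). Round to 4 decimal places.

0.9060

σ = √μ₂ = √188.2384 = 13.72000
σ³ = μ₂^(3/2) = 2582.63085
γ₁ = μ₃/σ³ = 2339.98 / 2582.63085 ≈ 0.9060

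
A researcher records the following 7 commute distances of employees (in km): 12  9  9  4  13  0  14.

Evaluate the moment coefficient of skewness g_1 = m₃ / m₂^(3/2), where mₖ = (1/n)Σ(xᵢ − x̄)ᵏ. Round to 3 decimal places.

-0.689

x̄ = (12 + 9 + 9 + 4 + 13 + 0 + 14) / 7 = 8.7143
deviations (xᵢ − x̄): 3.2857, 0.2857, 0.2857, -4.7143, 4.2857, -8.7143, 5.2857
Σ(xᵢ − x̄)² = 155.4286 ⇒ m₂ = 155.4286/7 = 22.20408
Σ(xᵢ − x̄)³ = -504.6122 ⇒ m₃ = -504.6122/7 = -72.08746
m₂^(3/2) = 22.20408^(1.5) = 104.62831
g_1 = m₃ / m₂^(3/2) = -72.08746 / 104.62831 ≈ -0.689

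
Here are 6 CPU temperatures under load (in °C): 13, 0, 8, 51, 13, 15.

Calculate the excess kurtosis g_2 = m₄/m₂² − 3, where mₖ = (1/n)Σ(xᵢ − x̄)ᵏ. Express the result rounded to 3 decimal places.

x̄ = 16.6667
Σ(xᵢ − x̄)² = 1561.3333 ⇒ m₂ = 260.22222
Σ(xᵢ − x̄)⁴ = 1472688.4444 ⇒ m₄ = 245448.07407
m₂² = 67715.60494
g_2 = m₄/m₂² − 3 = 3.62469 − 3 ≈ 0.625

0.625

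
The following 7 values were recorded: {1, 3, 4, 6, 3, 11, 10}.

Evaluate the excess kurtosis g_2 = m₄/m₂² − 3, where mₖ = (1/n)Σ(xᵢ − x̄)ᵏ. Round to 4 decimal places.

x̄ = 5.4286
Σ(xᵢ − x̄)² = 85.7143 ⇒ m₂ = 12.24490
Σ(xᵢ − x̄)⁴ = 1858.7405 ⇒ m₄ = 265.53436
m₂² = 149.93753
g_2 = m₄/m₂² − 3 = 1.77097 − 3 ≈ -1.2290

-1.2290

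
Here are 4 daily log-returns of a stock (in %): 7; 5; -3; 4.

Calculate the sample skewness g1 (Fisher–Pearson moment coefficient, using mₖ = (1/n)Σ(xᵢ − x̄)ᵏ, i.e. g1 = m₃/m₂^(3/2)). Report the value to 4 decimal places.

x̄ = (7 + 5 - 3 + 4) / 4 = 3.2500
deviations (xᵢ − x̄): 3.7500, 1.7500, -6.2500, 0.7500
Σ(xᵢ − x̄)² = 56.7500 ⇒ m₂ = 56.7500/4 = 14.18750
Σ(xᵢ − x̄)³ = -185.6250 ⇒ m₃ = -185.6250/4 = -46.40625
m₂^(3/2) = 14.18750^(1.5) = 53.43906
g1 = m₃ / m₂^(3/2) = -46.40625 / 53.43906 ≈ -0.8684

-0.8684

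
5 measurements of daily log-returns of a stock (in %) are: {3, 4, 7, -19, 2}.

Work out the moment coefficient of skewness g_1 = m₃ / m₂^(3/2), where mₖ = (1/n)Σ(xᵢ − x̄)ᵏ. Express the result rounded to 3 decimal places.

x̄ = (3 + 4 + 7 - 19 + 2) / 5 = -0.6000
deviations (xᵢ − x̄): 3.6000, 4.6000, 7.6000, -18.4000, 2.6000
Σ(xᵢ − x̄)² = 437.2000 ⇒ m₂ = 437.2000/5 = 87.44000
Σ(xᵢ − x̄)³ = -5628.9600 ⇒ m₃ = -5628.9600/5 = -1125.79200
m₂^(3/2) = 87.44000^(1.5) = 817.64582
g_1 = m₃ / m₂^(3/2) = -1125.79200 / 817.64582 ≈ -1.377

-1.377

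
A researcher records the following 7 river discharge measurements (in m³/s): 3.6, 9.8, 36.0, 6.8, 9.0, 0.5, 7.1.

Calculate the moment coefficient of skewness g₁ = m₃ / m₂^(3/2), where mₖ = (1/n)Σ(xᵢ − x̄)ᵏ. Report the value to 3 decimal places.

x̄ = (3.6 + 9.8 + 36.0 + 6.8 + 9.0 + 0.5 + 7.1) / 7 = 10.4000
deviations (xᵢ − x̄): -6.8000, -0.6000, 25.6000, -3.6000, -1.4000, -9.9000, -3.3000
Σ(xᵢ − x̄)² = 825.7800 ⇒ m₂ = 825.7800/7 = 117.96857
Σ(xᵢ − x̄)³ = 15406.9320 ⇒ m₃ = 15406.9320/7 = 2200.99029
m₂^(3/2) = 117.96857^(1.5) = 1281.29603
g₁ = m₃ / m₂^(3/2) = 2200.99029 / 1281.29603 ≈ 1.718

1.718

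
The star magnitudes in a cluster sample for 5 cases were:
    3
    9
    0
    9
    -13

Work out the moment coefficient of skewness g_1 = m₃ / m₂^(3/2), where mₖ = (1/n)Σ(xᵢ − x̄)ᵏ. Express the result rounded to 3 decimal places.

-0.870

x̄ = (3 + 9 + 0 + 9 - 13) / 5 = 1.6000
deviations (xᵢ − x̄): 1.4000, 7.4000, -1.6000, 7.4000, -14.6000
Σ(xᵢ − x̄)² = 327.2000 ⇒ m₂ = 327.2000/5 = 65.44000
Σ(xᵢ − x̄)³ = -2303.0400 ⇒ m₃ = -2303.0400/5 = -460.60800
m₂^(3/2) = 65.44000^(1.5) = 529.37684
g_1 = m₃ / m₂^(3/2) = -460.60800 / 529.37684 ≈ -0.870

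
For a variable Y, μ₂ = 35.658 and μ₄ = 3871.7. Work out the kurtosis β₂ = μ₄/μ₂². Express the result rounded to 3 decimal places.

3.045

μ₂² = 35.658² = 1271.49296
μ₄/μ₂² = 3871.7 / 1271.49296 = 3.04500
β₂ ≈ 3.045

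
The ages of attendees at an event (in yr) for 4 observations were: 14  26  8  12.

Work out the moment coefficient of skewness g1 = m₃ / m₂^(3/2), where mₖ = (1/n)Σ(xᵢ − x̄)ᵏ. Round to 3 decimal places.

0.795

x̄ = (14 + 26 + 8 + 12) / 4 = 15.0000
deviations (xᵢ − x̄): -1.0000, 11.0000, -7.0000, -3.0000
Σ(xᵢ − x̄)² = 180.0000 ⇒ m₂ = 180.0000/4 = 45.00000
Σ(xᵢ − x̄)³ = 960.0000 ⇒ m₃ = 960.0000/4 = 240.00000
m₂^(3/2) = 45.00000^(1.5) = 301.86918
g1 = m₃ / m₂^(3/2) = 240.00000 / 301.86918 ≈ 0.795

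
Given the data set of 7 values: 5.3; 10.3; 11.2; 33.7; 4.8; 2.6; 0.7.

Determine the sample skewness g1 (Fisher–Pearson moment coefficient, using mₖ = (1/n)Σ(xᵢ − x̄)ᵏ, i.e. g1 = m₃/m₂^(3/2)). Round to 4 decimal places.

x̄ = (5.3 + 10.3 + 11.2 + 33.7 + 4.8 + 2.6 + 0.7) / 7 = 9.8000
deviations (xᵢ − x̄): -4.5000, 0.5000, 1.4000, 23.9000, -5.0000, -7.2000, -9.1000
Σ(xᵢ − x̄)² = 753.3200 ⇒ m₂ = 753.3200/7 = 107.61714
Σ(xᵢ − x̄)³ = 12311.8440 ⇒ m₃ = 12311.8440/7 = 1758.83486
m₂^(3/2) = 107.61714^(1.5) = 1116.40606
g1 = m₃ / m₂^(3/2) = 1758.83486 / 1116.40606 ≈ 1.5754

1.5754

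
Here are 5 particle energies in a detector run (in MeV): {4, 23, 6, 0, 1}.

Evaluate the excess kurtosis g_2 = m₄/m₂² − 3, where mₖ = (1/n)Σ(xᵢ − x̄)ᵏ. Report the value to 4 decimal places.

-0.0662

x̄ = 6.8000
Σ(xᵢ − x̄)² = 350.8000 ⇒ m₂ = 70.16000
Σ(xᵢ − x̄)⁴ = 72206.4160 ⇒ m₄ = 14441.28320
m₂² = 4922.42560
g_2 = m₄/m₂² − 3 = 2.93377 − 3 ≈ -0.0662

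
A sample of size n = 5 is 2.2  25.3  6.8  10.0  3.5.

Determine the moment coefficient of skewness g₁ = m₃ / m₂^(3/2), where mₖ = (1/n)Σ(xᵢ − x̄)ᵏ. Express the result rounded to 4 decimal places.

1.1295

x̄ = (2.2 + 25.3 + 6.8 + 10.0 + 3.5) / 5 = 9.5600
deviations (xᵢ − x̄): -7.3600, 15.7400, -2.7600, 0.4400, -6.0600
Σ(xᵢ − x̄)² = 346.4520 ⇒ m₂ = 346.4520/5 = 69.29040
Σ(xᵢ − x̄)³ = 3257.3746 ⇒ m₃ = 3257.3746/5 = 651.47491
m₂^(3/2) = 69.29040^(1.5) = 576.77922
g₁ = m₃ / m₂^(3/2) = 651.47491 / 576.77922 ≈ 1.1295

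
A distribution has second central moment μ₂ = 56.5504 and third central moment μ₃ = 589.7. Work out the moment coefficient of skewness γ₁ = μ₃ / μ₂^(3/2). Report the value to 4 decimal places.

σ = √μ₂ = √56.5504 = 7.52000
σ³ = μ₂^(3/2) = 425.25901
γ₁ = μ₃/σ³ = 589.7 / 425.25901 ≈ 1.3867

1.3867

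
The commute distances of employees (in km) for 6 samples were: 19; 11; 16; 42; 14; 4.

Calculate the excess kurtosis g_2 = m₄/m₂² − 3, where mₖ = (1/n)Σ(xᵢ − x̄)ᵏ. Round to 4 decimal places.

x̄ = 17.6667
Σ(xᵢ − x̄)² = 841.3333 ⇒ m₂ = 140.22222
Σ(xᵢ − x̄)⁴ = 387648.4444 ⇒ m₄ = 64608.07407
m₂² = 19662.27160
g_2 = m₄/m₂² − 3 = 3.28589 − 3 ≈ 0.2859

0.2859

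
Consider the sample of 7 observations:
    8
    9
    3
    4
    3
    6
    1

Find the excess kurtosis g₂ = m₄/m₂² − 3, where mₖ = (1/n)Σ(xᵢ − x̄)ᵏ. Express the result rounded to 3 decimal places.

x̄ = 4.8571
Σ(xᵢ − x̄)² = 50.8571 ⇒ m₂ = 7.26531
Σ(xᵢ − x̄)⁴ = 639.5219 ⇒ m₄ = 91.36027
m₂² = 52.78467
g₂ = m₄/m₂² − 3 = 1.73081 − 3 ≈ -1.269

-1.269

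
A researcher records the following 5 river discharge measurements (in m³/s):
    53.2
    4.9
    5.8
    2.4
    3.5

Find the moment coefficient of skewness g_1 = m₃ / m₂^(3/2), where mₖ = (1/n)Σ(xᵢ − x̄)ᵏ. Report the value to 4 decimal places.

x̄ = (53.2 + 4.9 + 5.8 + 2.4 + 3.5) / 5 = 13.9600
deviations (xᵢ − x̄): 39.2400, -9.0600, -8.1600, -11.5600, -10.4600
Σ(xᵢ − x̄)² = 1931.4920 ⇒ m₂ = 1931.4920/5 = 386.29840
Σ(xᵢ − x̄)³ = 56444.6074 ⇒ m₃ = 56444.6074/5 = 11288.92147
m₂^(3/2) = 386.29840^(1.5) = 7592.49237
g_1 = m₃ / m₂^(3/2) = 11288.92147 / 7592.49237 ≈ 1.4869

1.4869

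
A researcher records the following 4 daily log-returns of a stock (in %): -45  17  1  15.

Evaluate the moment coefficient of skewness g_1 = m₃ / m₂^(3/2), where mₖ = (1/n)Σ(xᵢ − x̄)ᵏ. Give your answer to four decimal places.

-0.9608

x̄ = (-45 + 17 + 1 + 15) / 4 = -3.0000
deviations (xᵢ − x̄): -42.0000, 20.0000, 4.0000, 18.0000
Σ(xᵢ − x̄)² = 2504.0000 ⇒ m₂ = 2504.0000/4 = 626.00000
Σ(xᵢ − x̄)³ = -60192.0000 ⇒ m₃ = -60192.0000/4 = -15048.00000
m₂^(3/2) = 626.00000^(1.5) = 15662.51500
g_1 = m₃ / m₂^(3/2) = -15048.00000 / 15662.51500 ≈ -0.9608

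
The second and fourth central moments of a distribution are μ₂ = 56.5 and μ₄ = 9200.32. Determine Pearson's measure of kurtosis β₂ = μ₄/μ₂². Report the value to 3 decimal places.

2.882

μ₂² = 56.5² = 3192.25000
μ₄/μ₂² = 9200.32 / 3192.25000 = 2.88208
β₂ ≈ 2.882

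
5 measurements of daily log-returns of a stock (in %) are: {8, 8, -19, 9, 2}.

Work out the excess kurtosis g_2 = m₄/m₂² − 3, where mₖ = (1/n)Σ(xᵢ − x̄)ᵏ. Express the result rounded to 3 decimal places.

-0.040

x̄ = 1.6000
Σ(xᵢ − x̄)² = 561.2000 ⇒ m₂ = 112.24000
Σ(xᵢ − x̄)⁴ = 186435.5360 ⇒ m₄ = 37287.10720
m₂² = 12597.81760
g_2 = m₄/m₂² − 3 = 2.95981 − 3 ≈ -0.040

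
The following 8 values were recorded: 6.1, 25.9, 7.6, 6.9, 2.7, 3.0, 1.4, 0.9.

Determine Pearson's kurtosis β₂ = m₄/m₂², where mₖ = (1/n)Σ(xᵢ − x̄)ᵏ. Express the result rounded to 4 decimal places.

5.0900

x̄ = 6.8125
Σ(xᵢ − x̄)² = 461.1687 ⇒ m₂ = 57.64609
Σ(xᵢ − x̄)⁴ = 135316.4794 ⇒ m₄ = 16914.55992
m₂² = 3323.07212
β₂ = m₄/m₂² = 16914.55992 / 3323.07212 ≈ 5.0900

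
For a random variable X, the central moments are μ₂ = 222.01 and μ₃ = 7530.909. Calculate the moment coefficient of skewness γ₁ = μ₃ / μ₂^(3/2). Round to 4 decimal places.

2.2766

σ = √μ₂ = √222.01 = 14.90000
σ³ = μ₂^(3/2) = 3307.94900
γ₁ = μ₃/σ³ = 7530.909 / 3307.94900 ≈ 2.2766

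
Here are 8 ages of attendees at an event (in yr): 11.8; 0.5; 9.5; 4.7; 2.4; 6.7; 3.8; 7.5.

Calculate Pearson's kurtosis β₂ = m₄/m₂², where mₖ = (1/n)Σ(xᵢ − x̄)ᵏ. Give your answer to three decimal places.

2.004

x̄ = 5.8625
Σ(xᵢ − x̄)² = 98.2188 ⇒ m₂ = 12.27734
Σ(xᵢ − x̄)⁴ = 2416.1767 ⇒ m₄ = 302.02209
m₂² = 150.73317
β₂ = m₄/m₂² = 302.02209 / 150.73317 ≈ 2.004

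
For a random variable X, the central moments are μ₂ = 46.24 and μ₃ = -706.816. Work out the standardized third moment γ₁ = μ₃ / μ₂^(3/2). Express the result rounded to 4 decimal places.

-2.2479

σ = √μ₂ = √46.24 = 6.80000
σ³ = μ₂^(3/2) = 314.43200
γ₁ = μ₃/σ³ = -706.816 / 314.43200 ≈ -2.2479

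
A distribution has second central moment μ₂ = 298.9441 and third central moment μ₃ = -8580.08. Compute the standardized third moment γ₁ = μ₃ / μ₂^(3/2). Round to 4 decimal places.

-1.6600

σ = √μ₂ = √298.9441 = 17.29000
σ³ = μ₂^(3/2) = 5168.74349
γ₁ = μ₃/σ³ = -8580.08 / 5168.74349 ≈ -1.6600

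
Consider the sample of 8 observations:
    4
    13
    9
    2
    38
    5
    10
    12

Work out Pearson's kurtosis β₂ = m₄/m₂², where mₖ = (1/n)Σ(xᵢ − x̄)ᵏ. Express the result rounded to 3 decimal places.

x̄ = 11.6250
Σ(xᵢ − x̄)² = 901.8750 ⇒ m₂ = 112.73438
Σ(xᵢ − x̄)⁴ = 497862.9316 ⇒ m₄ = 62232.86646
m₂² = 12709.03931
β₂ = m₄/m₂² = 62232.86646 / 12709.03931 ≈ 4.897

4.897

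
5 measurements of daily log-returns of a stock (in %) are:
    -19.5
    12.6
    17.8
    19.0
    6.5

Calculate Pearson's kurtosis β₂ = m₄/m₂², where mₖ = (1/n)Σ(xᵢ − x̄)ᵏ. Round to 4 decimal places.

x̄ = 7.2800
Σ(xᵢ − x̄)² = 994.1080 ⇒ m₂ = 198.82160
Σ(xᵢ − x̄)⁴ = 546247.1774 ⇒ m₄ = 109249.43549
m₂² = 39530.02863
β₂ = m₄/m₂² = 109249.43549 / 39530.02863 ≈ 2.7637

2.7637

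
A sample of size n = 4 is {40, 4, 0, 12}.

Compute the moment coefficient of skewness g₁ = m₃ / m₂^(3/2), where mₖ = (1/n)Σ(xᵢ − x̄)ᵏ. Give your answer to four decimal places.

x̄ = (40 + 4 + 0 + 12) / 4 = 14.0000
deviations (xᵢ − x̄): 26.0000, -10.0000, -14.0000, -2.0000
Σ(xᵢ − x̄)² = 976.0000 ⇒ m₂ = 976.0000/4 = 244.00000
Σ(xᵢ − x̄)³ = 13824.0000 ⇒ m₃ = 13824.0000/4 = 3456.00000
m₂^(3/2) = 244.00000^(1.5) = 3811.40184
g₁ = m₃ / m₂^(3/2) = 3456.00000 / 3811.40184 ≈ 0.9068

0.9068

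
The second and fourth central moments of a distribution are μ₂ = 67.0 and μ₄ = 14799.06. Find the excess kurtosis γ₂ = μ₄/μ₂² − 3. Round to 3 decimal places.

0.297

μ₂² = 67.0² = 4489.00000
μ₄/μ₂² = 14799.06 / 4489.00000 = 3.29674
γ₂ = 3.29674 − 3 ≈ 0.297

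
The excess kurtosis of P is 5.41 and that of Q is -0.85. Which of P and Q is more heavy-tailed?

P

Higher excess kurtosis ⇒ heavier tails relative to the normal distribution.
5.41 vs -0.85: the larger is 5.41, so P has heavier tails. (P is leptokurtic — heavier-than-normal tails; the other is platykurtic.)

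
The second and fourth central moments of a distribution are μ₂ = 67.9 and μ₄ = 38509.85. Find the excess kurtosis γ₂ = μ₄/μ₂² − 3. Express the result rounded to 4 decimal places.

μ₂² = 67.9² = 4610.41000
μ₄/μ₂² = 38509.85 / 4610.41000 = 8.35280
γ₂ = 8.35280 − 3 ≈ 5.3528

5.3528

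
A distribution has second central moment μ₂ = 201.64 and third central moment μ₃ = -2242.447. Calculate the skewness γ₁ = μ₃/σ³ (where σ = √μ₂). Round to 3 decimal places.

σ = √μ₂ = √201.64 = 14.20000
σ³ = μ₂^(3/2) = 2863.28800
γ₁ = μ₃/σ³ = -2242.447 / 2863.28800 ≈ -0.783

-0.783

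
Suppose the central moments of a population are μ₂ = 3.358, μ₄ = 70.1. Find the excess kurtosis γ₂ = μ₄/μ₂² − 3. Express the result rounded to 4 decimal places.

μ₂² = 3.358² = 11.27616
μ₄/μ₂² = 70.1 / 11.27616 = 6.21665
γ₂ = 6.21665 − 3 ≈ 3.2167

3.2167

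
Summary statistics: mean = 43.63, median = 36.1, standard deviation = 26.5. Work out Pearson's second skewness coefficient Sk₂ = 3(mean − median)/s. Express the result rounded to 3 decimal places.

0.852

Sk₂ = 3(43.63 − 36.1) / 26.5 = 3 × 7.5300 / 26.5
    = 22.5900 / 26.5 ≈ 0.852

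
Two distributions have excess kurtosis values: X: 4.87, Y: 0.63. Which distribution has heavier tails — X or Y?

Higher excess kurtosis ⇒ heavier tails relative to the normal distribution.
4.87 vs 0.63: the larger is 4.87, so X has heavier tails.

X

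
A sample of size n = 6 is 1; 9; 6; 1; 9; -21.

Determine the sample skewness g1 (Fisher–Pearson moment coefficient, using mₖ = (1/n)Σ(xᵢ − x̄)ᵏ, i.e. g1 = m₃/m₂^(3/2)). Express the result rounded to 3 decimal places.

-1.399

x̄ = (1 + 9 + 6 + 1 + 9 - 21) / 6 = 0.8333
deviations (xᵢ − x̄): 0.1667, 8.1667, 5.1667, 0.1667, 8.1667, -21.8333
Σ(xᵢ − x̄)² = 636.8333 ⇒ m₂ = 636.8333/6 = 106.13889
Σ(xᵢ − x̄)³ = -9180.5556 ⇒ m₃ = -9180.5556/6 = -1530.09259
m₂^(3/2) = 106.13889^(1.5) = 1093.48242
g1 = m₃ / m₂^(3/2) = -1530.09259 / 1093.48242 ≈ -1.399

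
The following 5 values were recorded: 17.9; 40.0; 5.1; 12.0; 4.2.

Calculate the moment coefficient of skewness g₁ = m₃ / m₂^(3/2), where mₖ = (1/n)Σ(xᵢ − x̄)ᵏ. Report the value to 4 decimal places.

1.0078

x̄ = (17.9 + 40.0 + 5.1 + 12.0 + 4.2) / 5 = 15.8400
deviations (xᵢ − x̄): 2.0600, 24.1600, -10.7400, -3.8400, -11.6400
Σ(xᵢ − x̄)² = 853.5320 ⇒ m₂ = 853.5320/5 = 170.70640
Σ(xᵢ − x̄)³ = 11238.5138 ⇒ m₃ = 11238.5138/5 = 2247.70277
m₂^(3/2) = 170.70640^(1.5) = 2230.35865
g₁ = m₃ / m₂^(3/2) = 2247.70277 / 2230.35865 ≈ 1.0078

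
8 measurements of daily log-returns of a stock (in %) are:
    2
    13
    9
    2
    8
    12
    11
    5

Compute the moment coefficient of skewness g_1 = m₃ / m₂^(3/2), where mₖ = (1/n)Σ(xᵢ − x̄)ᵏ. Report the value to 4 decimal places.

-0.2687

x̄ = (2 + 13 + 9 + 2 + 8 + 12 + 11 + 5) / 8 = 7.7500
deviations (xᵢ − x̄): -5.7500, 5.2500, 1.2500, -5.7500, 0.2500, 4.2500, 3.2500, -2.7500
Σ(xᵢ − x̄)² = 131.5000 ⇒ m₂ = 131.5000/8 = 16.43750
Σ(xᵢ − x̄)³ = -143.2500 ⇒ m₃ = -143.2500/8 = -17.90625
m₂^(3/2) = 16.43750^(1.5) = 66.64286
g_1 = m₃ / m₂^(3/2) = -17.90625 / 66.64286 ≈ -0.2687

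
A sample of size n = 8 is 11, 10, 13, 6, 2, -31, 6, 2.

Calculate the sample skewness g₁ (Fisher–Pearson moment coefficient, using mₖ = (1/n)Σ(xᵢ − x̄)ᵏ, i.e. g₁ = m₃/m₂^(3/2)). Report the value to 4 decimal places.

-1.9076

x̄ = (11 + 10 + 13 + 6 + 2 - 31 + 6 + 2) / 8 = 2.3750
deviations (xᵢ − x̄): 8.6250, 7.6250, 10.6250, 3.6250, -0.3750, -33.3750, 3.6250, -0.3750
Σ(xᵢ − x̄)² = 1385.8750 ⇒ m₂ = 1385.8750/8 = 173.23438
Σ(xᵢ − x̄)³ = -34796.5313 ⇒ m₃ = -34796.5313/8 = -4349.56641
m₂^(3/2) = 173.23438^(1.5) = 2280.08538
g₁ = m₃ / m₂^(3/2) = -4349.56641 / 2280.08538 ≈ -1.9076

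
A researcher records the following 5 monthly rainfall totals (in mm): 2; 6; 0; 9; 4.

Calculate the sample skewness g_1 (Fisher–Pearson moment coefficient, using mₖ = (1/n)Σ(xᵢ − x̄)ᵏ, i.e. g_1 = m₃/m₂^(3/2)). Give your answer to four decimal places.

0.2078

x̄ = (2 + 6 + 0 + 9 + 4) / 5 = 4.2000
deviations (xᵢ − x̄): -2.2000, 1.8000, -4.2000, 4.8000, -0.2000
Σ(xᵢ − x̄)² = 48.8000 ⇒ m₂ = 48.8000/5 = 9.76000
Σ(xᵢ − x̄)³ = 31.6800 ⇒ m₃ = 31.6800/5 = 6.33600
m₂^(3/2) = 9.76000^(1.5) = 30.49121
g_1 = m₃ / m₂^(3/2) = 6.33600 / 30.49121 ≈ 0.2078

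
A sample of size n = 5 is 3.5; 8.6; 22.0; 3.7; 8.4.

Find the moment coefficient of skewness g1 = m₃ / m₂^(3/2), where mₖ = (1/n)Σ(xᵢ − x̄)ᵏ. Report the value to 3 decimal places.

x̄ = (3.5 + 8.6 + 22.0 + 3.7 + 8.4) / 5 = 9.2400
deviations (xᵢ − x̄): -5.7400, -0.6400, 12.7600, -5.5400, -0.8400
Σ(xᵢ − x̄)² = 227.5720 ⇒ m₂ = 227.5720/5 = 45.51440
Σ(xᵢ − x̄)³ = 1717.5470 ⇒ m₃ = 1717.5470/5 = 343.50941
m₂^(3/2) = 45.51440^(1.5) = 307.05999
g1 = m₃ / m₂^(3/2) = 343.50941 / 307.05999 ≈ 1.119

1.119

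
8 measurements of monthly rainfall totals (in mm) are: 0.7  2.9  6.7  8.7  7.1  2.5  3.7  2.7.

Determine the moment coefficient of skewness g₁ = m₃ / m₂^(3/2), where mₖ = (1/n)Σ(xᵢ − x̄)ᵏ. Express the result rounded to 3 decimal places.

x̄ = (0.7 + 2.9 + 6.7 + 8.7 + 7.1 + 2.5 + 3.7 + 2.7) / 8 = 4.3750
deviations (xᵢ − x̄): -3.6750, -1.4750, 2.3250, 4.3250, 2.7250, -1.8750, -0.6750, -1.6750
Σ(xᵢ − x̄)² = 53.9950 ⇒ m₂ = 53.9950/8 = 6.74937
Σ(xᵢ − x̄)³ = 49.2637 ⇒ m₃ = 49.2637/8 = 6.15797
m₂^(3/2) = 6.74937^(1.5) = 17.53458
g₁ = m₃ / m₂^(3/2) = 6.15797 / 17.53458 ≈ 0.351

0.351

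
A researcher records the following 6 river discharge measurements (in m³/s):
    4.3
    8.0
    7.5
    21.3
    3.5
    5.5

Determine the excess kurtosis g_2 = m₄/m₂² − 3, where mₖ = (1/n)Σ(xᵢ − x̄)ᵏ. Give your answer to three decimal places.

0.711

x̄ = 8.3500
Σ(xᵢ − x̄)² = 216.5950 ⇒ m₂ = 36.09917
Σ(xᵢ − x̄)⁴ = 29012.9905 ⇒ m₄ = 4835.49842
m₂² = 1303.14983
g_2 = m₄/m₂² − 3 = 3.71062 − 3 ≈ 0.711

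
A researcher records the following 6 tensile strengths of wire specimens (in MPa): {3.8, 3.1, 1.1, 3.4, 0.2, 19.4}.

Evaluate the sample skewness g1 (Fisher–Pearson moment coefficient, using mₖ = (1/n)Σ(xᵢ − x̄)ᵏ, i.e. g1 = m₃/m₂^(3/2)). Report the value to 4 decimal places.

1.6288

x̄ = (3.8 + 3.1 + 1.1 + 3.4 + 0.2 + 19.4) / 6 = 5.1667
deviations (xᵢ − x̄): -1.3667, -2.0667, -4.0667, -1.7667, -4.9667, 14.2333
Σ(xᵢ − x̄)² = 253.0533 ⇒ m₂ = 253.0533/6 = 42.17556
Σ(xᵢ − x̄)³ = 2676.8356 ⇒ m₃ = 2676.8356/6 = 446.13926
m₂^(3/2) = 42.17556^(1.5) = 273.89949
g1 = m₃ / m₂^(3/2) = 446.13926 / 273.89949 ≈ 1.6288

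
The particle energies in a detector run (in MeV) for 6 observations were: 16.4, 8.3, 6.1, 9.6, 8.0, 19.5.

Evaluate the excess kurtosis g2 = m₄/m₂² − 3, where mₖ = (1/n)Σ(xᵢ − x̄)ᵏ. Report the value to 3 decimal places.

x̄ = 11.3167
Σ(xᵢ − x̄)² = 143.0683 ⇒ m₂ = 23.84472
Σ(xᵢ − x̄)⁴ = 6105.3779 ⇒ m₄ = 1017.56298
m₂² = 568.57078
g2 = m₄/m₂² − 3 = 1.78969 − 3 ≈ -1.210

-1.210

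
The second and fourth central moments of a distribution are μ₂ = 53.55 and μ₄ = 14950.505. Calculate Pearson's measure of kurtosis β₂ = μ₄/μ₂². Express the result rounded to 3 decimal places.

μ₂² = 53.55² = 2867.60250
μ₄/μ₂² = 14950.505 / 2867.60250 = 5.21359
β₂ ≈ 5.214

5.214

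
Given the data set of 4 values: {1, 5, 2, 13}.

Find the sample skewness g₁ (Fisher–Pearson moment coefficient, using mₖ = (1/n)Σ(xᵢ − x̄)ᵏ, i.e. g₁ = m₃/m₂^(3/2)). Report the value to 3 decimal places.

x̄ = (1 + 5 + 2 + 13) / 4 = 5.2500
deviations (xᵢ − x̄): -4.2500, -0.2500, -3.2500, 7.7500
Σ(xᵢ − x̄)² = 88.7500 ⇒ m₂ = 88.7500/4 = 22.18750
Σ(xᵢ − x̄)³ = 354.3750 ⇒ m₃ = 354.3750/4 = 88.59375
m₂^(3/2) = 22.18750^(1.5) = 104.51113
g₁ = m₃ / m₂^(3/2) = 88.59375 / 104.51113 ≈ 0.848

0.848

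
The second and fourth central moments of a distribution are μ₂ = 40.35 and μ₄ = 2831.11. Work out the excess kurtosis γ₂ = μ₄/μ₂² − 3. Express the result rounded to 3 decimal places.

μ₂² = 40.35² = 1628.12250
μ₄/μ₂² = 2831.11 / 1628.12250 = 1.73888
γ₂ = 1.73888 − 3 ≈ -1.261

-1.261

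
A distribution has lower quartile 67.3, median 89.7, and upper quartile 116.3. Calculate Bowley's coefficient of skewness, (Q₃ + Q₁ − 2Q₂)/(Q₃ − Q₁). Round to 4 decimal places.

numerator: Q₃ + Q₁ − 2Q₂ = 116.3 + 67.3 − 2×89.7 = 4.2000
denominator: Q₃ − Q₁ = 116.3 − 67.3 = 49.0000
Bowley skewness = 4.2000 / 49.0000 ≈ 0.0857

0.0857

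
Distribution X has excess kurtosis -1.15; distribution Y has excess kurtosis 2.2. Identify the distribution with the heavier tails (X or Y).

Higher excess kurtosis ⇒ heavier tails relative to the normal distribution.
-1.15 vs 2.2: the larger is 2.2, so Y has heavier tails. (Y is leptokurtic — heavier-than-normal tails; the other is platykurtic.)

Y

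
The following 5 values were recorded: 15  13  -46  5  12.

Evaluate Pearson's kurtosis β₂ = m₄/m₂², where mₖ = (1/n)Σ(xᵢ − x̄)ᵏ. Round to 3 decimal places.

x̄ = -0.2000
Σ(xᵢ − x̄)² = 2678.8000 ⇒ m₂ = 535.76000
Σ(xᵢ − x̄)⁴ = 4506717.1360 ⇒ m₄ = 901343.42720
m₂² = 287038.77760
β₂ = m₄/m₂² = 901343.42720 / 287038.77760 ≈ 3.140

3.140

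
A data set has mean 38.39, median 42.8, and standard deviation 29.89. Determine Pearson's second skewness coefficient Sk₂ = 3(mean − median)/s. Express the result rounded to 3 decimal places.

Sk₂ = 3(38.39 − 42.8) / 29.89 = 3 × -4.4100 / 29.89
    = -13.2300 / 29.89 ≈ -0.443

-0.443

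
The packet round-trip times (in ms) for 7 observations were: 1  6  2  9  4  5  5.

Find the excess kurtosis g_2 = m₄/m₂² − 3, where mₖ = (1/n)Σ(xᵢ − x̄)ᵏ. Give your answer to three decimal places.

x̄ = 4.5714
Σ(xᵢ − x̄)² = 41.7143 ⇒ m₂ = 5.95918
Σ(xᵢ − x̄)⁴ = 595.3936 ⇒ m₄ = 85.05623
m₂² = 35.51187
g_2 = m₄/m₂² − 3 = 2.39515 − 3 ≈ -0.605

-0.605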